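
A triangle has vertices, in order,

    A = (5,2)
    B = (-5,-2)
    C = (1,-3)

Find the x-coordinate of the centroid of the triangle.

Apply the surveyor's formula. First the cross-terms c_i = x_i·y_{i+1} − x_{i+1}·y_i:
  0, 17, 17  ⇒  2A = 34, A = 17.
Then Σ (x_i + x_{i+1})·c_i = 34, so x̄ = 34 / (6·17) = 1/3.

1/3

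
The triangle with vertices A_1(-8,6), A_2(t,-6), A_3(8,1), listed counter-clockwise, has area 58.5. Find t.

The doubled signed area Σ (x_i y_{i+1} − x_{i+1} y_i) is linear in t.
With t=0 it equals 152; the coefficient of t is -5 (from the two edges through A_2).
So -5·t + 152 = 2·58.5 = 117 ⇒ t = 7.

7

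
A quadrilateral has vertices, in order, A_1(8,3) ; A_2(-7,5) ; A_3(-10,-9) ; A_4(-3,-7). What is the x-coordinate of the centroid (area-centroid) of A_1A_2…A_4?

Apply the surveyor's formula. First the cross-terms c_i = x_i·y_{i+1} − x_{i+1}·y_i:
  61, 113, 43, 47  ⇒  2A = 264, A = 132.
Then Σ (x_i + x_{i+1})·c_i = -2184, so x̄ = -2184 / (6·132) = -91/33.

-91/33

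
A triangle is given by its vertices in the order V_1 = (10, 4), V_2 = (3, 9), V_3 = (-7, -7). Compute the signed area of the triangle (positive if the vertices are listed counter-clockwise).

Apply the shoelace formula: 2A = Σ (x_i·y_{i+1} − x_{i+1}·y_i), indices taken mod 3.
Σ = (78) + (42) + (42) = 162
Signed area = Σ/2 = 81 (positive ⇒ counter-clockwise traversal).

81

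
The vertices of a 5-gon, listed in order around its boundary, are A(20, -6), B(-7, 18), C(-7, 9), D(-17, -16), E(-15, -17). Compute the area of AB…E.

Σ = (318) + (63) + (265) + (49) + (430) = 1125
Area = |Σ|/2 = 562.5.

562.5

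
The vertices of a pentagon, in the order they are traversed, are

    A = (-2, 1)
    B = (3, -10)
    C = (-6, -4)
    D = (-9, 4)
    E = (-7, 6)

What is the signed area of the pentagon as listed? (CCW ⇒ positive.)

-68

Apply the surveyor's formula: 2A = Σ (x_i·y_{i+1} − x_{i+1}·y_i), indices taken mod 5.
Σ = (17) + (-72) + (-60) + (-26) + (5) = -136
Signed area = Σ/2 = -68 (negative ⇒ clockwise traversal).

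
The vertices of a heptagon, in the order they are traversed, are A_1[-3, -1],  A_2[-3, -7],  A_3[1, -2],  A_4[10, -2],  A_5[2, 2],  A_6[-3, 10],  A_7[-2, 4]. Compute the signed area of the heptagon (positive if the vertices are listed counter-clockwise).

Σ = (18) + (13) + (18) + (24) + (26) + (8) + (14) = 121
Signed area = Σ/2 = 60.5 (positive ⇒ counter-clockwise traversal).

60.5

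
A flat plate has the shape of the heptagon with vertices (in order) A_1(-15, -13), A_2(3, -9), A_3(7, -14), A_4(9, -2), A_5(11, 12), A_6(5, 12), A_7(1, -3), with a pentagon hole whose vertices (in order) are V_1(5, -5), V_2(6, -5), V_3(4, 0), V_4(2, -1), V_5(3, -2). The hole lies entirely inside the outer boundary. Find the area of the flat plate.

204.5

Outer boundary:
Apply the shoelace formula: 2A = Σ (x_i·y_{i+1} − x_{i+1}·y_i), indices taken mod 7.
Σ = (174) + (21) + (112) + (130) + (72) + (-27) + (-58) = 424
Area = |Σ|/2 = 212.
Hole:
V_1→V_2: (5)(-5) − (6)(-5) = 5
V_2→V_3: (6)(0) − (4)(-5) = 20
V_3→V_4: (4)(-1) − (2)(0) = -4
V_4→V_5: (2)(-2) − (3)(-1) = -1
V_5→V_1: (3)(-5) − (5)(-2) = -5
Σ = 15
Area = |Σ|/2 = 7.5.
Net area = 212 − 7.5 = 204.5.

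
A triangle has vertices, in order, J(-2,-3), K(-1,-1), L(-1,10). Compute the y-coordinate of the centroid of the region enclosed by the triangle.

2

Apply the shoelace formula. First the cross-terms c_i = x_i·y_{i+1} − x_{i+1}·y_i:
  -1, -11, 23  ⇒  2A = 11, A = 5.5.
Then Σ (y_i + y_{i+1})·c_i = 66, so ȳ = 66 / (6·5.5) = 2.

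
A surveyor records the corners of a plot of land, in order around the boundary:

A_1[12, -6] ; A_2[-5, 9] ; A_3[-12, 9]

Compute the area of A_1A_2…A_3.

Cross-terms: 78, 63, -36  ⇒  Σ = 105
Area = |Σ|/2 = 52.5.

52.5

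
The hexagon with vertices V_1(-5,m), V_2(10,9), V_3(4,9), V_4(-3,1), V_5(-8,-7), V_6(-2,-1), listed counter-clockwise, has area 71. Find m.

-7

Write out the shoelace sum; only the two edges meeting at V_1 involve m:
2·Area = [((-2)·m − (-5)·(-1)) + ((-5)·9 − 10·m)] + 108
       = -12·m + 58 = 142
⇒ m = -7.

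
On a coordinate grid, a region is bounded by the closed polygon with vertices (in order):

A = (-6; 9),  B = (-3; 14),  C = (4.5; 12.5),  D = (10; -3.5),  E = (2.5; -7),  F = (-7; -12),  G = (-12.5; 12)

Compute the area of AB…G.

356.5

Apply the shoelace formula: 2A = Σ (x_i·y_{i+1} − x_{i+1}·y_i), indices taken mod 7.
Σ = (-57) + (-100.5) + (-140.75) + (-61.25) + (-79) + (-234) + (-40.5) = -713
Area = |Σ|/2 = 356.5.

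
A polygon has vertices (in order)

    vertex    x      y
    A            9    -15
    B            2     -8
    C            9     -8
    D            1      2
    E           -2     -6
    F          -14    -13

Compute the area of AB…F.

A→B: (9)(-8) − (2)(-15) = -42
B→C: (2)(-8) − (9)(-8) = 56
C→D: (9)(2) − (1)(-8) = 26
D→E: (1)(-6) − (-2)(2) = -2
E→F: (-2)(-13) − (-14)(-6) = -58
F→A: (-14)(-15) − (9)(-13) = 327
Σ = 307
Area = |Σ|/2 = 153.5.

153.5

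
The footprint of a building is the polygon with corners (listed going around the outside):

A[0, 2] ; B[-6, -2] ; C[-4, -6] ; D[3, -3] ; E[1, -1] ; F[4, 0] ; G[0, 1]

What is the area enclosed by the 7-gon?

39

Apply the surveyor's formula: 2A = Σ (x_i·y_{i+1} − x_{i+1}·y_i), indices taken mod 7.
Σ = (12) + (28) + (30) + (0) + (4) + (4) + (0) = 78
Area = |Σ|/2 = 39.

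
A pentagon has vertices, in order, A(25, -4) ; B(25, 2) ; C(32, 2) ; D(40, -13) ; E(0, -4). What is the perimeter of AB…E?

96

|AB| = √((0)² + (6)²) = √36 = 6
|BC| = √((7)² + (0)²) = √49 = 7
|CD| = √((8)² + (-15)²) = √289 = 17
|DE| = √((-40)² + (9)²) = √1681 = 41
|EA| = √((25)² + (0)²) = √625 = 25
Perimeter = 6 + 7 + 17 + 41 + 25 = 96.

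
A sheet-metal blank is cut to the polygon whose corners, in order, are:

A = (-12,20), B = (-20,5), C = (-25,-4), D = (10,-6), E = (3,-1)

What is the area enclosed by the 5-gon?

395.5

Apply the shoelace formula: 2A = Σ (x_i·y_{i+1} − x_{i+1}·y_i), indices taken mod 5.
A→B: (-12)(5) − (-20)(20) = 340
B→C: (-20)(-4) − (-25)(5) = 205
C→D: (-25)(-6) − (10)(-4) = 190
D→E: (10)(-1) − (3)(-6) = 8
E→A: (3)(20) − (-12)(-1) = 48
Σ = 791
Area = |Σ|/2 = 395.5.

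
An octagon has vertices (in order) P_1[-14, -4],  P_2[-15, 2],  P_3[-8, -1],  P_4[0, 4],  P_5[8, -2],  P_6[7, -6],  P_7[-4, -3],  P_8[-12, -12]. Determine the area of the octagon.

154

P_1→P_2: (-14)(2) − (-15)(-4) = -88
P_2→P_3: (-15)(-1) − (-8)(2) = 31
P_3→P_4: (-8)(4) − (0)(-1) = -32
P_4→P_5: (0)(-2) − (8)(4) = -32
P_5→P_6: (8)(-6) − (7)(-2) = -34
P_6→P_7: (7)(-3) − (-4)(-6) = -45
P_7→P_8: (-4)(-12) − (-12)(-3) = 12
P_8→P_1: (-12)(-4) − (-14)(-12) = -120
Σ = -308
Area = |Σ|/2 = 154.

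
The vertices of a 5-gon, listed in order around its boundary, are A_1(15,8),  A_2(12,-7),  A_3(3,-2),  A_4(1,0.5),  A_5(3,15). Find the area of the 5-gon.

A_1→A_2: (15)(-7) − (12)(8) = -201
A_2→A_3: (12)(-2) − (3)(-7) = -3
A_3→A_4: (3)(0.5) − (1)(-2) = 3.5
A_4→A_5: (1)(15) − (3)(0.5) = 13.5
A_5→A_1: (3)(8) − (15)(15) = -201
Σ = -388
Area = |Σ|/2 = 194.

194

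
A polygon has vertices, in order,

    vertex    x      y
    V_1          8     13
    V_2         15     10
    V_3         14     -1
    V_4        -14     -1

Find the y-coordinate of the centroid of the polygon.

253/59

Apply the shoelace (surveyor's) formula. First the cross-terms c_i = x_i·y_{i+1} − x_{i+1}·y_i:
  -115, -155, -28, -174  ⇒  2A = -472, A = -236.
Then Σ (y_i + y_{i+1})·c_i = -6072, so ȳ = -6072 / (6·(-236)) = 253/59.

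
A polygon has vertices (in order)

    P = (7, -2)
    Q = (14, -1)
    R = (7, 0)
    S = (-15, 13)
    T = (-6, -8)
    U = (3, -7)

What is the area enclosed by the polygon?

213

Apply the surveyor's formula: 2A = Σ (x_i·y_{i+1} − x_{i+1}·y_i), indices taken mod 6.
Σ = (21) + (7) + (91) + (198) + (66) + (43) = 426
Area = |Σ|/2 = 213.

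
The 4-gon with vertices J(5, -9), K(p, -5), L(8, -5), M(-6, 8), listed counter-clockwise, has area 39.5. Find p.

The doubled signed area Σ (x_i y_{i+1} − x_{i+1} y_i) is linear in p.
With p=0 it equals 63; the coefficient of p is 4 (from the two edges through K).
So 4·p + 63 = 2·39.5 = 79 ⇒ p = 4.

4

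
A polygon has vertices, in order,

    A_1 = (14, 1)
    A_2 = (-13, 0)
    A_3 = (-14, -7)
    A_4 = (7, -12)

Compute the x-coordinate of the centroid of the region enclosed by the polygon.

Apply Gauss's area formula. First the cross-terms c_i = x_i·y_{i+1} − x_{i+1}·y_i:
  13, 91, 217, 175  ⇒  2A = 496, A = 248.
Then Σ (x_i + x_{i+1})·c_i = -288, so x̄ = -288 / (6·248) = -6/31.

-6/31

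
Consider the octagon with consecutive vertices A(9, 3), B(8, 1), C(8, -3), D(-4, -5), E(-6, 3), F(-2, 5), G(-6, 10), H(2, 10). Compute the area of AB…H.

Apply the surveyor's formula: 2A = Σ (x_i·y_{i+1} − x_{i+1}·y_i), indices taken mod 8.
Cross-terms: -15, -32, -52, -42, -24, 10, -80, -84  ⇒  Σ = -319
Area = |Σ|/2 = 159.5.

159.5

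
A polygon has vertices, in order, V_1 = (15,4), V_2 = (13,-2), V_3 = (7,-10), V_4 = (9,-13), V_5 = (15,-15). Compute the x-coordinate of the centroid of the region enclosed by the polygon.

Apply the shoelace (surveyor's) formula. First the cross-terms c_i = x_i·y_{i+1} − x_{i+1}·y_i:
  -82, -116, -1, 60, 285  ⇒  2A = 146, A = 73.
Then Σ (x_i + x_{i+1})·c_i = 5358, so x̄ = 5358 / (6·73) = 893/73.

893/73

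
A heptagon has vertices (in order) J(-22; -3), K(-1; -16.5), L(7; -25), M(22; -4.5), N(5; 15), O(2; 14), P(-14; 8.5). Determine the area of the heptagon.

926.75

Apply the shoelace formula: 2A = Σ (x_i·y_{i+1} − x_{i+1}·y_i), indices taken mod 7.
Σ = (360) + (140.5) + (518.5) + (352.5) + (40) + (213) + (229) = 1853.5
Area = |Σ|/2 = 926.75.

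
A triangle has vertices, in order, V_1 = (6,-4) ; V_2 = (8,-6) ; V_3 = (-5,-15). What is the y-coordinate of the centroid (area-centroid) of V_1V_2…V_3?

-25/3

Apply the surveyor's formula. First the cross-terms c_i = x_i·y_{i+1} − x_{i+1}·y_i:
  -4, -150, 110  ⇒  2A = -44, A = -22.
Then Σ (y_i + y_{i+1})·c_i = 1100, so ȳ = 1100 / (6·(-22)) = -25/3.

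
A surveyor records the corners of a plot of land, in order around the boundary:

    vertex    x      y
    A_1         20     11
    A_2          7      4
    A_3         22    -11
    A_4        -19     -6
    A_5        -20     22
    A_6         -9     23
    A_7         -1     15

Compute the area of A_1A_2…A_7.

Apply the shoelace (surveyor's) formula: 2A = Σ (x_i·y_{i+1} − x_{i+1}·y_i), indices taken mod 7.
Cross-terms: 3, -165, -341, -538, -262, -112, -311  ⇒  Σ = -1726
Area = |Σ|/2 = 863.

863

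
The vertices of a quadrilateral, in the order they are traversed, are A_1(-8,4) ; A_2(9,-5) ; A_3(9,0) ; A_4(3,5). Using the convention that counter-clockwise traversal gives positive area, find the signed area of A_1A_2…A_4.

Σ = (4) + (45) + (45) + (52) = 146
Signed area = Σ/2 = 73 (positive ⇒ counter-clockwise traversal).

73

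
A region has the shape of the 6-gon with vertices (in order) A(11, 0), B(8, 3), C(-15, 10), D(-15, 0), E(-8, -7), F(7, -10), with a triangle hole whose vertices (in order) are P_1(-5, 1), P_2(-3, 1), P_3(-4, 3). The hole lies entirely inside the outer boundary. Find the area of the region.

Outer boundary:
Apply Gauss's area formula: 2A = Σ (x_i·y_{i+1} − x_{i+1}·y_i), indices taken mod 6.
Cross-terms: 33, 125, 150, 105, 129, 110  ⇒  Σ = 652
Area = |Σ|/2 = 326.
Hole:
Apply the shoelace formula: 2A = Σ (x_i·y_{i+1} − x_{i+1}·y_i), indices taken mod 3.
Σ = (-2) + (-5) + (11) = 4
Area = |Σ|/2 = 2.
Net area = 326 − 2 = 324.

324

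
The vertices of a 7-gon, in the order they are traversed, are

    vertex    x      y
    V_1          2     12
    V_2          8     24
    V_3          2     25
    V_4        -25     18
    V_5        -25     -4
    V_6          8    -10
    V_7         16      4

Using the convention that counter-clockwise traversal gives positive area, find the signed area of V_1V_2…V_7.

Apply the shoelace (surveyor's) formula: 2A = Σ (x_i·y_{i+1} − x_{i+1}·y_i), indices taken mod 7.
V_1→V_2: (2)(24) − (8)(12) = -48
V_2→V_3: (8)(25) − (2)(24) = 152
V_3→V_4: (2)(18) − (-25)(25) = 661
V_4→V_5: (-25)(-4) − (-25)(18) = 550
V_5→V_6: (-25)(-10) − (8)(-4) = 282
V_6→V_7: (8)(4) − (16)(-10) = 192
V_7→V_1: (16)(12) − (2)(4) = 184
Σ = 1973
Signed area = Σ/2 = 986.5 (positive ⇒ counter-clockwise traversal).

986.5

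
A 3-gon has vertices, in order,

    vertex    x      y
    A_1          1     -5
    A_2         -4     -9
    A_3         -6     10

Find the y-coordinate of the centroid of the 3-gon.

Apply the shoelace (surveyor's) formula. First the cross-terms c_i = x_i·y_{i+1} − x_{i+1}·y_i:
  -29, -94, 20  ⇒  2A = -103, A = -51.5.
Then Σ (y_i + y_{i+1})·c_i = 412, so ȳ = 412 / (6·(-51.5)) = -4/3.

-4/3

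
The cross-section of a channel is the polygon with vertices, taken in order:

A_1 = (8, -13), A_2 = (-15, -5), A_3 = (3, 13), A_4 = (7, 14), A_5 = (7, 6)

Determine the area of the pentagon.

Apply Gauss's area formula: 2A = Σ (x_i·y_{i+1} − x_{i+1}·y_i), indices taken mod 5.
Σ = (-235) + (-180) + (-49) + (-56) + (-139) = -659
Area = |Σ|/2 = 329.5.

329.5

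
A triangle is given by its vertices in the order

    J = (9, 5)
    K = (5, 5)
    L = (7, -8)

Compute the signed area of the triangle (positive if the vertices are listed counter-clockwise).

26

Apply the shoelace (surveyor's) formula: 2A = Σ (x_i·y_{i+1} − x_{i+1}·y_i), indices taken mod 3.
Cross-terms: 20, -75, 107  ⇒  Σ = 52
Signed area = Σ/2 = 26 (positive ⇒ counter-clockwise traversal).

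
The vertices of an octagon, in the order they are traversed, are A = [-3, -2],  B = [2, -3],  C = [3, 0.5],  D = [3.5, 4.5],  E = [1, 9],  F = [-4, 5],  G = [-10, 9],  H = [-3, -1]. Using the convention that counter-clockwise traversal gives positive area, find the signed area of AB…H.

78.375

Apply Gauss's area formula: 2A = Σ (x_i·y_{i+1} − x_{i+1}·y_i), indices taken mod 8.
A→B: (-3)(-3) − (2)(-2) = 13
B→C: (2)(0.5) − (3)(-3) = 10
C→D: (3)(4.5) − (3.5)(0.5) = 11.75
D→E: (3.5)(9) − (1)(4.5) = 27
E→F: (1)(5) − (-4)(9) = 41
F→G: (-4)(9) − (-10)(5) = 14
G→H: (-10)(-1) − (-3)(9) = 37
H→A: (-3)(-2) − (-3)(-1) = 3
Σ = 156.75
Signed area = Σ/2 = 78.375 (positive ⇒ counter-clockwise traversal).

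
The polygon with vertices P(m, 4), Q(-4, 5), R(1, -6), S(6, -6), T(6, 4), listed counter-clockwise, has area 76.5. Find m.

Write out the shoelace sum; only the two edges meeting at P involve m:
2·Area = [(6·4 − m·4) + (m·5 − (-4)·4)] + 109
       = 1·m + 149 = 153
⇒ m = 4.

4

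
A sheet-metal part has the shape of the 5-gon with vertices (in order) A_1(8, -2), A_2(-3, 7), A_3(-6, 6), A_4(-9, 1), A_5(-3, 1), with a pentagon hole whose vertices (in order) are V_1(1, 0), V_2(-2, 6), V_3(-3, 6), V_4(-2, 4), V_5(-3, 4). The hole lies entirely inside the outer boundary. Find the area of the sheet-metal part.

Outer boundary:
Apply the surveyor's formula: 2A = Σ (x_i·y_{i+1} − x_{i+1}·y_i), indices taken mod 5.
A_1→A_2: (8)(7) − (-3)(-2) = 50
A_2→A_3: (-3)(6) − (-6)(7) = 24
A_3→A_4: (-6)(1) − (-9)(6) = 48
A_4→A_5: (-9)(1) − (-3)(1) = -6
A_5→A_1: (-3)(-2) − (8)(1) = -2
Σ = 114
Area = |Σ|/2 = 57.
Hole:
Apply the shoelace formula: 2A = Σ (x_i·y_{i+1} − x_{i+1}·y_i), indices taken mod 5.
Σ = (6) + (6) + (0) + (4) + (-4) = 12
Area = |Σ|/2 = 6.
Net area = 57 − 6 = 51.

51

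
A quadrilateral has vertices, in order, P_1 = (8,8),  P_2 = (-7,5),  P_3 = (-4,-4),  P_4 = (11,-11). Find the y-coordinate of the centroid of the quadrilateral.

-23/51

Apply the surveyor's formula. First the cross-terms c_i = x_i·y_{i+1} − x_{i+1}·y_i:
  96, 48, 88, 176  ⇒  2A = 408, A = 204.
Then Σ (y_i + y_{i+1})·c_i = -552, so ȳ = -552 / (6·204) = -23/51.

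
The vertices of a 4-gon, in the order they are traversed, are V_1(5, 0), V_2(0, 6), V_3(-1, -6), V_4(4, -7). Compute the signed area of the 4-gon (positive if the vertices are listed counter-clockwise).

Σ = (30) + (6) + (31) + (35) = 102
Signed area = Σ/2 = 51 (positive ⇒ counter-clockwise traversal).

51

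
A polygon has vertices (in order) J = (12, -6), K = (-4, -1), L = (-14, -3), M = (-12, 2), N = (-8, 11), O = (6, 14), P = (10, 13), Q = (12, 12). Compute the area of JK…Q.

Apply Gauss's area formula: 2A = Σ (x_i·y_{i+1} − x_{i+1}·y_i), indices taken mod 8.
Σ = (-36) + (-2) + (-64) + (-116) + (-178) + (-62) + (-36) + (-216) = -710
Area = |Σ|/2 = 355.

355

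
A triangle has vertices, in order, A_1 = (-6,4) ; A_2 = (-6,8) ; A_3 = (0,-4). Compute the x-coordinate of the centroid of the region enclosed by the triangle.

-4

Apply the surveyor's formula. First the cross-terms c_i = x_i·y_{i+1} − x_{i+1}·y_i:
  -24, 24, -24  ⇒  2A = -24, A = -12.
Then Σ (x_i + x_{i+1})·c_i = 288, so x̄ = 288 / (6·(-12)) = -4.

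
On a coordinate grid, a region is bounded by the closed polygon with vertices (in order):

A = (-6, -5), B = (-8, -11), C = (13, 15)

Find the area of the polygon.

A→B: (-6)(-11) − (-8)(-5) = 26
B→C: (-8)(15) − (13)(-11) = 23
C→A: (13)(-5) − (-6)(15) = 25
Σ = 74
Area = |Σ|/2 = 37.

37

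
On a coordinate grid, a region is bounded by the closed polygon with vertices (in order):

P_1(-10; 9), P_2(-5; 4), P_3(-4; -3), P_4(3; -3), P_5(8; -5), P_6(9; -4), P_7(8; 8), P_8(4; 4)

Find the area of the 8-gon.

129.5

Apply Gauss's area formula: 2A = Σ (x_i·y_{i+1} − x_{i+1}·y_i), indices taken mod 8.
Cross-terms: 5, 31, 21, 9, 13, 104, 0, 76  ⇒  Σ = 259
Area = |Σ|/2 = 129.5.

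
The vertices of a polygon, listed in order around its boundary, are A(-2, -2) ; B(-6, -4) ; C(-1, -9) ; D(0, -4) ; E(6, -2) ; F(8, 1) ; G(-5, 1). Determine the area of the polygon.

60.5

Apply Gauss's area formula: 2A = Σ (x_i·y_{i+1} − x_{i+1}·y_i), indices taken mod 7.
Σ = (-4) + (50) + (4) + (24) + (22) + (13) + (12) = 121
Area = |Σ|/2 = 60.5.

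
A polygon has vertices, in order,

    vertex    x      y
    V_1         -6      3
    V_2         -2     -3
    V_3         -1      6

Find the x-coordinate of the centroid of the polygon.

-3

Apply the surveyor's formula. First the cross-terms c_i = x_i·y_{i+1} − x_{i+1}·y_i:
  24, -15, 33  ⇒  2A = 42, A = 21.
Then Σ (x_i + x_{i+1})·c_i = -378, so x̄ = -378 / (6·21) = -3.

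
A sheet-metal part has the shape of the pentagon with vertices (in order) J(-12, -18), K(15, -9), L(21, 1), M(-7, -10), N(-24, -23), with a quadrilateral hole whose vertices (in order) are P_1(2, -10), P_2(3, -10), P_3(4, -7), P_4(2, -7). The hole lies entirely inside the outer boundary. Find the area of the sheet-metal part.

Outer boundary:
Apply Gauss's area formula: 2A = Σ (x_i·y_{i+1} − x_{i+1}·y_i), indices taken mod 5.
Σ = (378) + (204) + (-203) + (-79) + (156) = 456
Area = |Σ|/2 = 228.
Hole:
P_1→P_2: (2)(-10) − (3)(-10) = 10
P_2→P_3: (3)(-7) − (4)(-10) = 19
P_3→P_4: (4)(-7) − (2)(-7) = -14
P_4→P_1: (2)(-10) − (2)(-7) = -6
Σ = 9
Area = |Σ|/2 = 4.5.
Net area = 228 − 4.5 = 223.5.

223.5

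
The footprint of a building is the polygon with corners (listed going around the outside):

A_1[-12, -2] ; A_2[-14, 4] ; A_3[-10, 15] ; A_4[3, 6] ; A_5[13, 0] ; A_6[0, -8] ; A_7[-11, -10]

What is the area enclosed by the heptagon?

359.5

Apply Gauss's area formula: 2A = Σ (x_i·y_{i+1} − x_{i+1}·y_i), indices taken mod 7.
A_1→A_2: (-12)(4) − (-14)(-2) = -76
A_2→A_3: (-14)(15) − (-10)(4) = -170
A_3→A_4: (-10)(6) − (3)(15) = -105
A_4→A_5: (3)(0) − (13)(6) = -78
A_5→A_6: (13)(-8) − (0)(0) = -104
A_6→A_7: (0)(-10) − (-11)(-8) = -88
A_7→A_1: (-11)(-2) − (-12)(-10) = -98
Σ = -719
Area = |Σ|/2 = 359.5.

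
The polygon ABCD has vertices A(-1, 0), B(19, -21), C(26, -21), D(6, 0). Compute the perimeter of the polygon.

72

|AB| = √((20)² + (-21)²) = √841 = 29
|BC| = √((7)² + (0)²) = √49 = 7
|CD| = √((-20)² + (21)²) = √841 = 29
|DA| = √((-7)² + (0)²) = √49 = 7
Perimeter = 29 + 7 + 29 + 7 = 72.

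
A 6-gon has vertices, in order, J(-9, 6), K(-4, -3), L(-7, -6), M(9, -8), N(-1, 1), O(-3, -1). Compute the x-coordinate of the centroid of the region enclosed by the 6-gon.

Apply Gauss's area formula. First the cross-terms c_i = x_i·y_{i+1} − x_{i+1}·y_i:
  51, 3, 110, 1, 4, -27  ⇒  2A = 142, A = 71.
Then Σ (x_i + x_{i+1})·c_i = -160, so x̄ = -160 / (6·71) = -80/213.

-80/213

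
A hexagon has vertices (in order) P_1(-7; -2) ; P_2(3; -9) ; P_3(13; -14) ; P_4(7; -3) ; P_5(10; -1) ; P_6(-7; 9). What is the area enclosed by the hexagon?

Apply the surveyor's formula: 2A = Σ (x_i·y_{i+1} − x_{i+1}·y_i), indices taken mod 6.
Cross-terms: 69, 75, 59, 23, 83, 77  ⇒  Σ = 386
Area = |Σ|/2 = 193.

193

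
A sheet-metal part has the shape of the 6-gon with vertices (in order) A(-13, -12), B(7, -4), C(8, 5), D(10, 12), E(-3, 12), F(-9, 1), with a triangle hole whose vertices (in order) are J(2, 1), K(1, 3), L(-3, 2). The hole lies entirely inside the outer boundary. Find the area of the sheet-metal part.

Outer boundary:
Apply the surveyor's formula: 2A = Σ (x_i·y_{i+1} − x_{i+1}·y_i), indices taken mod 6.
Cross-terms: 136, 67, 46, 156, 105, 121  ⇒  Σ = 631
Area = |Σ|/2 = 315.5.
Hole:
Σ = (5) + (11) + (-7) = 9
Area = |Σ|/2 = 4.5.
Net area = 315.5 − 4.5 = 311.

311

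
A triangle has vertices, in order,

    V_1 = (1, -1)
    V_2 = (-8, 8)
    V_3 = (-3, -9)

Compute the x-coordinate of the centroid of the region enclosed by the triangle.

Apply Gauss's area formula. First the cross-terms c_i = x_i·y_{i+1} − x_{i+1}·y_i:
  0, 96, 12  ⇒  2A = 108, A = 54.
Then Σ (x_i + x_{i+1})·c_i = -1080, so x̄ = -1080 / (6·54) = -10/3.

-10/3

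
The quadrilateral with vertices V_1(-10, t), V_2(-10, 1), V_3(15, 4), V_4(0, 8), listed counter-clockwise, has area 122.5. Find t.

The doubled signed area Σ (x_i y_{i+1} − x_{i+1} y_i) is linear in t.
With t=0 it equals 135; the coefficient of t is 10 (from the two edges through V_1).
So 10·t + 135 = 2·122.5 = 245 ⇒ t = 11.

11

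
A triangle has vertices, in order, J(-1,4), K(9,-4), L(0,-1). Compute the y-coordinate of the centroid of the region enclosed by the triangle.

-1/3

Apply the shoelace formula. First the cross-terms c_i = x_i·y_{i+1} − x_{i+1}·y_i:
  -32, -9, -1  ⇒  2A = -42, A = -21.
Then Σ (y_i + y_{i+1})·c_i = 42, so ȳ = 42 / (6·(-21)) = -1/3.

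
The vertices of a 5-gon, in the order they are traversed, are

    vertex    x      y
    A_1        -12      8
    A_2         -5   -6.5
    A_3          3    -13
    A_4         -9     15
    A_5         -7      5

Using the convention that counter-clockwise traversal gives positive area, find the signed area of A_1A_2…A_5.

Apply the shoelace (surveyor's) formula: 2A = Σ (x_i·y_{i+1} − x_{i+1}·y_i), indices taken mod 5.
Σ = (118) + (84.5) + (-72) + (60) + (4) = 194.5
Signed area = Σ/2 = 97.25 (positive ⇒ counter-clockwise traversal).

97.25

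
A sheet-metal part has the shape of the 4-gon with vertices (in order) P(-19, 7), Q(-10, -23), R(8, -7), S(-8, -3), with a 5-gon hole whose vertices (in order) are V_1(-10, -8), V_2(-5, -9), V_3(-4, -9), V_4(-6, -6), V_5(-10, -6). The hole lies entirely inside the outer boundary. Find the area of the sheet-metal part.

271.5

Outer boundary:
Apply the surveyor's formula: 2A = Σ (x_i·y_{i+1} − x_{i+1}·y_i), indices taken mod 4.
Σ = (507) + (254) + (-80) + (-113) = 568
Area = |Σ|/2 = 284.
Hole:
Apply the shoelace (surveyor's) formula: 2A = Σ (x_i·y_{i+1} − x_{i+1}·y_i), indices taken mod 5.
Σ = (50) + (9) + (-30) + (-24) + (20) = 25
Area = |Σ|/2 = 12.5.
Net area = 284 − 12.5 = 271.5.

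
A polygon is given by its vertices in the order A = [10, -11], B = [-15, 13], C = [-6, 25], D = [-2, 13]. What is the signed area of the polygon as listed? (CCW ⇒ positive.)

A→B: (10)(13) − (-15)(-11) = -35
B→C: (-15)(25) − (-6)(13) = -297
C→D: (-6)(13) − (-2)(25) = -28
D→A: (-2)(-11) − (10)(13) = -108
Σ = -468
Signed area = Σ/2 = -234 (negative ⇒ clockwise traversal).

-234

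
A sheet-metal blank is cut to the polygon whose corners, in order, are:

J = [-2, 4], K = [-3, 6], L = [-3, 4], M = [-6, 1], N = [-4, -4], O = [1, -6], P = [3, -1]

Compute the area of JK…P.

55

Apply the surveyor's formula: 2A = Σ (x_i·y_{i+1} − x_{i+1}·y_i), indices taken mod 7.
J→K: (-2)(6) − (-3)(4) = 0
K→L: (-3)(4) − (-3)(6) = 6
L→M: (-3)(1) − (-6)(4) = 21
M→N: (-6)(-4) − (-4)(1) = 28
N→O: (-4)(-6) − (1)(-4) = 28
O→P: (1)(-1) − (3)(-6) = 17
P→J: (3)(4) − (-2)(-1) = 10
Σ = 110
Area = |Σ|/2 = 55.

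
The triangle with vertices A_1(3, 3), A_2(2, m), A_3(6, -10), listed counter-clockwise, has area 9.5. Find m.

1

Write out the shoelace sum; only the two edges meeting at A_2 involve m:
2·Area = [(3·m − 2·3) + (2·(-10) − 6·m)] + 48
       = -3·m + 22 = 19
⇒ m = 1.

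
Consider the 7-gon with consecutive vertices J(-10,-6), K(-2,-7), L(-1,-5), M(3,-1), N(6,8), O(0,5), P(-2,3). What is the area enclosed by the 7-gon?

94.5

Apply the surveyor's formula: 2A = Σ (x_i·y_{i+1} − x_{i+1}·y_i), indices taken mod 7.
Σ = (58) + (3) + (16) + (30) + (30) + (10) + (42) = 189
Area = |Σ|/2 = 94.5.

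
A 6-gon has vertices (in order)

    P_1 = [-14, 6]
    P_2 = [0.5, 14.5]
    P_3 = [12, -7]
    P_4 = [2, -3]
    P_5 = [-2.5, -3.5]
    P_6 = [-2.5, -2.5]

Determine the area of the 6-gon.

236.25

Apply the shoelace (surveyor's) formula: 2A = Σ (x_i·y_{i+1} − x_{i+1}·y_i), indices taken mod 6.
Σ = (-206) + (-177.5) + (-22) + (-14.5) + (-2.5) + (-50) = -472.5
Area = |Σ|/2 = 236.25.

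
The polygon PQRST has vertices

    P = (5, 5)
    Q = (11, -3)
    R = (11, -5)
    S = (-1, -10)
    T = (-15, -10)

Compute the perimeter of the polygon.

64

|PQ| = √((6)² + (-8)²) = √100 = 10
|QR| = √((0)² + (-2)²) = √4 = 2
|RS| = √((-12)² + (-5)²) = √169 = 13
|ST| = √((-14)² + (0)²) = √196 = 14
|TP| = √((20)² + (15)²) = √625 = 25
Perimeter = 10 + 2 + 13 + 14 + 25 = 64.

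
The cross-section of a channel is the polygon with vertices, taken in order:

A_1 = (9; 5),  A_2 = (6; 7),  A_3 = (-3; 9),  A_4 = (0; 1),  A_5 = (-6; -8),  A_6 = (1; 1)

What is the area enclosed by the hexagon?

Σ = (33) + (75) + (-3) + (6) + (2) + (-4) = 109
Area = |Σ|/2 = 54.5.

54.5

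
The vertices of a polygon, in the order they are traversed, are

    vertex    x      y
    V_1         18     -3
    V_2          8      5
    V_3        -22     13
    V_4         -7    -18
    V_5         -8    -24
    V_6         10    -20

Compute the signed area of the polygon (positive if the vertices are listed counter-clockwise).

784.5

Apply the shoelace (surveyor's) formula: 2A = Σ (x_i·y_{i+1} − x_{i+1}·y_i), indices taken mod 6.
Cross-terms: 114, 214, 487, 24, 400, 330  ⇒  Σ = 1569
Signed area = Σ/2 = 784.5 (positive ⇒ counter-clockwise traversal).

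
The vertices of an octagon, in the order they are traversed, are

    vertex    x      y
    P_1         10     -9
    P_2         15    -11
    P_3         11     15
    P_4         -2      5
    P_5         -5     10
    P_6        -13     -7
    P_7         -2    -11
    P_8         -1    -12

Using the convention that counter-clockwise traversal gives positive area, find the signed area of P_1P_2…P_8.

Σ = (25) + (346) + (85) + (5) + (165) + (129) + (13) + (129) = 897
Signed area = Σ/2 = 448.5 (positive ⇒ counter-clockwise traversal).

448.5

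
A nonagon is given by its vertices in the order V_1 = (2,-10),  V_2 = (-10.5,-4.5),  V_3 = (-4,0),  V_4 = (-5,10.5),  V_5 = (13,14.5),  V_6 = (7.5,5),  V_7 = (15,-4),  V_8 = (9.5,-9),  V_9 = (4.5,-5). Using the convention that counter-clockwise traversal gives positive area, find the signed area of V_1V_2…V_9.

Apply Gauss's area formula: 2A = Σ (x_i·y_{i+1} − x_{i+1}·y_i), indices taken mod 9.
Σ = (-114) + (-18) + (-42) + (-209) + (-43.75) + (-105) + (-97) + (-7) + (-35) = -670.75
Signed area = Σ/2 = -335.375 (negative ⇒ clockwise traversal).

-335.375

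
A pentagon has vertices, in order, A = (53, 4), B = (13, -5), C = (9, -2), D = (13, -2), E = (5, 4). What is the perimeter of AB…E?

108

|AB| = √((-40)² + (-9)²) = √1681 = 41
|BC| = √((-4)² + (3)²) = √25 = 5
|CD| = √((4)² + (0)²) = √16 = 4
|DE| = √((-8)² + (6)²) = √100 = 10
|EA| = √((48)² + (0)²) = √2304 = 48
Perimeter = 41 + 5 + 4 + 10 + 48 = 108.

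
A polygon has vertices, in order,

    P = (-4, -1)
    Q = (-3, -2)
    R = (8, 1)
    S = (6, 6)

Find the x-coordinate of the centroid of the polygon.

Apply Gauss's area formula. First the cross-terms c_i = x_i·y_{i+1} − x_{i+1}·y_i:
  5, 13, 42, 18  ⇒  2A = 78, A = 39.
Then Σ (x_i + x_{i+1})·c_i = 654, so x̄ = 654 / (6·39) = 109/39.

109/39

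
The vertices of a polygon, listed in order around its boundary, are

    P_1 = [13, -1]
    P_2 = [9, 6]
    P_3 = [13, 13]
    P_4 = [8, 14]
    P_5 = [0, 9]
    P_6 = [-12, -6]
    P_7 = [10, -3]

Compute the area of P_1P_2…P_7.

Σ = (87) + (39) + (78) + (72) + (108) + (96) + (29) = 509
Area = |Σ|/2 = 254.5.

254.5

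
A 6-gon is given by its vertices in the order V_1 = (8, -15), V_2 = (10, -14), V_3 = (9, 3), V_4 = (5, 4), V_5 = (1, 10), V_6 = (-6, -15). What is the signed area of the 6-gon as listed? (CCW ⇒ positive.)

258

Apply Gauss's area formula: 2A = Σ (x_i·y_{i+1} − x_{i+1}·y_i), indices taken mod 6.
Σ = (38) + (156) + (21) + (46) + (45) + (210) = 516
Signed area = Σ/2 = 258 (positive ⇒ counter-clockwise traversal).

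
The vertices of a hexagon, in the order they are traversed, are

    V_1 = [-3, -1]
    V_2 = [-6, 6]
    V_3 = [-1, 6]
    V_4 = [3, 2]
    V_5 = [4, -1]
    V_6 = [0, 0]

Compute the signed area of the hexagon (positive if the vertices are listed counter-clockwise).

Σ = (-24) + (-30) + (-20) + (-11) + (0) + (0) = -85
Signed area = Σ/2 = -42.5 (negative ⇒ clockwise traversal).

-42.5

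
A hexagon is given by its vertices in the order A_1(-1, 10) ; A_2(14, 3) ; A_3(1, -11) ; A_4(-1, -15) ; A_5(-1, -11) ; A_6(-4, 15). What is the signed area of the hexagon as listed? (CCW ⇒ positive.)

-207

Apply the shoelace (surveyor's) formula: 2A = Σ (x_i·y_{i+1} − x_{i+1}·y_i), indices taken mod 6.
Σ = (-143) + (-157) + (-26) + (-4) + (-59) + (-25) = -414
Signed area = Σ/2 = -207 (negative ⇒ clockwise traversal).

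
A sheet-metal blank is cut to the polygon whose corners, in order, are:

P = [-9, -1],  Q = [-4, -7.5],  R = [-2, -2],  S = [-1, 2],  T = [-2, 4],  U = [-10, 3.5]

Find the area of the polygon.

Cross-terms: 63.5, -7, -6, 0, 33, 41.5  ⇒  Σ = 125
Area = |Σ|/2 = 62.5.

62.5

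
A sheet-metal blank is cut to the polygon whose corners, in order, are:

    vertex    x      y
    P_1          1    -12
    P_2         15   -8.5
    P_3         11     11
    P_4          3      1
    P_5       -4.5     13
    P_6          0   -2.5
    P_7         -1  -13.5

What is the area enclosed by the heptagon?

Apply Gauss's area formula: 2A = Σ (x_i·y_{i+1} − x_{i+1}·y_i), indices taken mod 7.
P_1→P_2: (1)(-8.5) − (15)(-12) = 171.5
P_2→P_3: (15)(11) − (11)(-8.5) = 258.5
P_3→P_4: (11)(1) − (3)(11) = -22
P_4→P_5: (3)(13) − (-4.5)(1) = 43.5
P_5→P_6: (-4.5)(-2.5) − (0)(13) = 11.25
P_6→P_7: (0)(-13.5) − (-1)(-2.5) = -2.5
P_7→P_1: (-1)(-12) − (1)(-13.5) = 25.5
Σ = 485.75
Area = |Σ|/2 = 242.875.

242.875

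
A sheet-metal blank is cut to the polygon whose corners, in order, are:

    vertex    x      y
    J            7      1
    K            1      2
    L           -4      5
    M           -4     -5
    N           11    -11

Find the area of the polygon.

Apply the surveyor's formula: 2A = Σ (x_i·y_{i+1} − x_{i+1}·y_i), indices taken mod 5.
Σ = (13) + (13) + (40) + (99) + (88) = 253
Area = |Σ|/2 = 126.5.

126.5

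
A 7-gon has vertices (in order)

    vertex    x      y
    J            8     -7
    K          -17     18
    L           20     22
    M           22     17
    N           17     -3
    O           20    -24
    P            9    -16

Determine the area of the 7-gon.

797.5

J→K: (8)(18) − (-17)(-7) = 25
K→L: (-17)(22) − (20)(18) = -734
L→M: (20)(17) − (22)(22) = -144
M→N: (22)(-3) − (17)(17) = -355
N→O: (17)(-24) − (20)(-3) = -348
O→P: (20)(-16) − (9)(-24) = -104
P→J: (9)(-7) − (8)(-16) = 65
Σ = -1595
Area = |Σ|/2 = 797.5.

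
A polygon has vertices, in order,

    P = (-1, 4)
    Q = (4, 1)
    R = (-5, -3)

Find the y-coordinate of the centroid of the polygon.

2/3

Apply the shoelace (surveyor's) formula. First the cross-terms c_i = x_i·y_{i+1} − x_{i+1}·y_i:
  -17, -7, -23  ⇒  2A = -47, A = -23.5.
Then Σ (y_i + y_{i+1})·c_i = -94, so ȳ = -94 / (6·(-23.5)) = 2/3.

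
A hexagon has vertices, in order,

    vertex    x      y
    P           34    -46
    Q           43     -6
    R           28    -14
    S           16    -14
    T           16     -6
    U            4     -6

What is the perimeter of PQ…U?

140

|PQ| = √((9)² + (40)²) = √1681 = 41
|QR| = √((-15)² + (-8)²) = √289 = 17
|RS| = √((-12)² + (0)²) = √144 = 12
|ST| = √((0)² + (8)²) = √64 = 8
|TU| = √((-12)² + (0)²) = √144 = 12
|UP| = √((30)² + (-40)²) = √2500 = 50
Perimeter = 41 + 17 + 12 + 8 + 12 + 50 = 140.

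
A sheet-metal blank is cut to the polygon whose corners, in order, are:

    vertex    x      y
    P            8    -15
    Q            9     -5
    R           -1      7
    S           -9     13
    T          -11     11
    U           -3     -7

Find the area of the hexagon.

229

Apply Gauss's area formula: 2A = Σ (x_i·y_{i+1} − x_{i+1}·y_i), indices taken mod 6.
Σ = (95) + (58) + (50) + (44) + (110) + (101) = 458
Area = |Σ|/2 = 229.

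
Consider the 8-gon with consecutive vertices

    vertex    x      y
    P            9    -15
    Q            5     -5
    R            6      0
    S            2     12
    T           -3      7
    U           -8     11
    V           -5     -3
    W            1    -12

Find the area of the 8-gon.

Apply the surveyor's formula: 2A = Σ (x_i·y_{i+1} − x_{i+1}·y_i), indices taken mod 8.
Σ = (30) + (30) + (72) + (50) + (23) + (79) + (63) + (93) = 440
Area = |Σ|/2 = 220.

220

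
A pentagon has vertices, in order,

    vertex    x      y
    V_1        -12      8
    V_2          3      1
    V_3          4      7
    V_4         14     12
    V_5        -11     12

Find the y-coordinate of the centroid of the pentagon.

342/41

Apply the shoelace (surveyor's) formula. First the cross-terms c_i = x_i·y_{i+1} − x_{i+1}·y_i:
  -36, 17, -50, 300, 56  ⇒  2A = 287, A = 143.5.
Then Σ (y_i + y_{i+1})·c_i = 7182, so ȳ = 7182 / (6·143.5) = 342/41.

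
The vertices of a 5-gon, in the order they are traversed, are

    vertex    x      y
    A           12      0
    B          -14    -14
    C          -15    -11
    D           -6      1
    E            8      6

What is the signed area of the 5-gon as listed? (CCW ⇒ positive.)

Apply Gauss's area formula: 2A = Σ (x_i·y_{i+1} − x_{i+1}·y_i), indices taken mod 5.
A→B: (12)(-14) − (-14)(0) = -168
B→C: (-14)(-11) − (-15)(-14) = -56
C→D: (-15)(1) − (-6)(-11) = -81
D→E: (-6)(6) − (8)(1) = -44
E→A: (8)(0) − (12)(6) = -72
Σ = -421
Signed area = Σ/2 = -210.5 (negative ⇒ clockwise traversal).

-210.5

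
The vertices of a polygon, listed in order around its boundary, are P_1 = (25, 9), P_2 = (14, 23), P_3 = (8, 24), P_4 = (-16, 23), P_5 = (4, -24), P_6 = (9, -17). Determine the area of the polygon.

1057.5

Apply the shoelace (surveyor's) formula: 2A = Σ (x_i·y_{i+1} − x_{i+1}·y_i), indices taken mod 6.
Σ = (449) + (152) + (568) + (292) + (148) + (506) = 2115
Area = |Σ|/2 = 1057.5.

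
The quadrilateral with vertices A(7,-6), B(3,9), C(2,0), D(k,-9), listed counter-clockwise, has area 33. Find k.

The doubled signed area Σ (x_i y_{i+1} − x_{i+1} y_i) is linear in k.
With k=0 it equals 108; the coefficient of k is -6 (from the two edges through D).
So -6·k + 108 = 2·33 = 66 ⇒ k = 7.

7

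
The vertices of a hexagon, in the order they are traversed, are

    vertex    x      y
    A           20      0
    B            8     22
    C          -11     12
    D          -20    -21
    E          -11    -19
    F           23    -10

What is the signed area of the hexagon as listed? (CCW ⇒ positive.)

1072.5

Apply the shoelace formula: 2A = Σ (x_i·y_{i+1} − x_{i+1}·y_i), indices taken mod 6.
A→B: (20)(22) − (8)(0) = 440
B→C: (8)(12) − (-11)(22) = 338
C→D: (-11)(-21) − (-20)(12) = 471
D→E: (-20)(-19) − (-11)(-21) = 149
E→F: (-11)(-10) − (23)(-19) = 547
F→A: (23)(0) − (20)(-10) = 200
Σ = 2145
Signed area = Σ/2 = 1072.5 (positive ⇒ counter-clockwise traversal).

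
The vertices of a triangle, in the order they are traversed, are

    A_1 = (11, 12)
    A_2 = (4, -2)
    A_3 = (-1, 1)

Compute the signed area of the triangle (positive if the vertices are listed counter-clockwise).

-45.5

Apply Gauss's area formula: 2A = Σ (x_i·y_{i+1} − x_{i+1}·y_i), indices taken mod 3.
A_1→A_2: (11)(-2) − (4)(12) = -70
A_2→A_3: (4)(1) − (-1)(-2) = 2
A_3→A_1: (-1)(12) − (11)(1) = -23
Σ = -91
Signed area = Σ/2 = -45.5 (negative ⇒ clockwise traversal).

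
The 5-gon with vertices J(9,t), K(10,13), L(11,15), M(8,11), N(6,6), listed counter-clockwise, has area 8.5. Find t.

9

Write out the shoelace sum; only the two edges meeting at J involve t:
2·Area = [(6·t − 9·6) + (9·13 − 10·t)] + -10
       = -4·t + 53 = 17
⇒ t = 9.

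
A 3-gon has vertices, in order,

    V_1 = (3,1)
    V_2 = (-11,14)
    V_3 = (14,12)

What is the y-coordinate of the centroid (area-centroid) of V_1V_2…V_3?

Apply the shoelace formula. First the cross-terms c_i = x_i·y_{i+1} − x_{i+1}·y_i:
  53, -328, -22  ⇒  2A = -297, A = -148.5.
Then Σ (y_i + y_{i+1})·c_i = -8019, so ȳ = -8019 / (6·(-148.5)) = 9.

9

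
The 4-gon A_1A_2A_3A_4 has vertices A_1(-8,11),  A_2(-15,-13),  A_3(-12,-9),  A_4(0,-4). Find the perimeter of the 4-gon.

60

|A_1A_2| = √((-7)² + (-24)²) = √625 = 25
|A_2A_3| = √((3)² + (4)²) = √25 = 5
|A_3A_4| = √((12)² + (5)²) = √169 = 13
|A_4A_1| = √((-8)² + (15)²) = √289 = 17
Perimeter = 25 + 5 + 13 + 17 = 60.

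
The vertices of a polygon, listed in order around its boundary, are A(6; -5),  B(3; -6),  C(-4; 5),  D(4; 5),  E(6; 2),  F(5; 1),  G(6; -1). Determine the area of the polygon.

Apply Gauss's area formula: 2A = Σ (x_i·y_{i+1} − x_{i+1}·y_i), indices taken mod 7.
Cross-terms: -21, -9, -40, -22, -4, -11, -24  ⇒  Σ = -131
Area = |Σ|/2 = 65.5.

65.5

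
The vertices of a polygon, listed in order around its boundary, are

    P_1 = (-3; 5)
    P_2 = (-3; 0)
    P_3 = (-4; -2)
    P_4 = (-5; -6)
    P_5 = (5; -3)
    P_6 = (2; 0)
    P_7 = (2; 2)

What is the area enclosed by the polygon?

53

P_1→P_2: (-3)(0) − (-3)(5) = 15
P_2→P_3: (-3)(-2) − (-4)(0) = 6
P_3→P_4: (-4)(-6) − (-5)(-2) = 14
P_4→P_5: (-5)(-3) − (5)(-6) = 45
P_5→P_6: (5)(0) − (2)(-3) = 6
P_6→P_7: (2)(2) − (2)(0) = 4
P_7→P_1: (2)(5) − (-3)(2) = 16
Σ = 106
Area = |Σ|/2 = 53.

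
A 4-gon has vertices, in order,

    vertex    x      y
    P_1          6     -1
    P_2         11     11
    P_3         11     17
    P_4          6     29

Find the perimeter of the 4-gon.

62

|P_1P_2| = √((5)² + (12)²) = √169 = 13
|P_2P_3| = √((0)² + (6)²) = √36 = 6
|P_3P_4| = √((-5)² + (12)²) = √169 = 13
|P_4P_1| = √((0)² + (-30)²) = √900 = 30
Perimeter = 13 + 6 + 13 + 30 = 62.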